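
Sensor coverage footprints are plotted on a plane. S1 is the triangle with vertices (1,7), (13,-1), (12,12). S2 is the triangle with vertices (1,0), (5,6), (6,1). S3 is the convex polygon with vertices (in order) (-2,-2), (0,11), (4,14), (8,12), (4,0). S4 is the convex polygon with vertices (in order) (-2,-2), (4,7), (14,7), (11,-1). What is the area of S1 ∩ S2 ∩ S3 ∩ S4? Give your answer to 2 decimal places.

The intersection is the polygon with vertices (5.375,4.125), (5.364,4.091), (4.231,4.846), (5,6).
By the shoelace formula its area is 0.96.

0.96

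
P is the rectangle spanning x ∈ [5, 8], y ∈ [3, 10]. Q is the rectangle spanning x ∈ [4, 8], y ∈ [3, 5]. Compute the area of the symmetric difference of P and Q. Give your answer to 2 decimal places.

|P∩Q|: x∈[5,8], y∈[3,5] → 3·2 = 6.
|P △ Q| = |P| + |Q| − 2·|P∩Q| = 21 + 8 − 12 = 17.00.

17.00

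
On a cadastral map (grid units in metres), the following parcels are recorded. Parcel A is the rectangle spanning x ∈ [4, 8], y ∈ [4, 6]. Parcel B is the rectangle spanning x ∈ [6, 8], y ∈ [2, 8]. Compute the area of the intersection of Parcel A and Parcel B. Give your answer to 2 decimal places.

4.00

|Parcel A∩Parcel B|: x∈[6,8], y∈[4,6] → 2·2 = 4.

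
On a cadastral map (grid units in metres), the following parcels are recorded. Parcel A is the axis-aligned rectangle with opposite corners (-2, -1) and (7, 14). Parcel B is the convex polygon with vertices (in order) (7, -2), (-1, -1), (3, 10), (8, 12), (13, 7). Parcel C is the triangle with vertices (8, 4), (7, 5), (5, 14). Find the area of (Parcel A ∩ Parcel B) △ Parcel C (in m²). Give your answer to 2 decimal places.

68.69

|Parcel A ∩ Parcel B| = 69.2.
|(Parcel A ∩ Parcel B) ∩ Parcel C| = 2.0068.
|(Parcel A ∩ Parcel B) △ Parcel C| = 69.2 + 3.5 − 4.0136 = 68.69.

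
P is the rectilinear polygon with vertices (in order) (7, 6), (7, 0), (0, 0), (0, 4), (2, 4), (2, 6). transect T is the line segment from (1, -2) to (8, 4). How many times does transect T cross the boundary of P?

2

The segment meets the boundary at (7,3.143), (3.333,0).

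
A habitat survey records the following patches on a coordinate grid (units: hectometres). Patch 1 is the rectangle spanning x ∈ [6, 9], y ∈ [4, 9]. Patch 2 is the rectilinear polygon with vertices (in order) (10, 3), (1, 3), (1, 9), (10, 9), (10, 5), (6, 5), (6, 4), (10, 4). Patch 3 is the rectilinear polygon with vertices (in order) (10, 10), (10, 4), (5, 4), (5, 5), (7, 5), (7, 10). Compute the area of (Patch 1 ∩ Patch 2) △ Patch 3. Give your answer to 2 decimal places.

16.00

|Patch 1 ∩ Patch 2| = 12.
|(Patch 1 ∩ Patch 2) ∩ Patch 3| = 8.
|(Patch 1 ∩ Patch 2) △ Patch 3| = 12 + 20 − 16 = 16.00.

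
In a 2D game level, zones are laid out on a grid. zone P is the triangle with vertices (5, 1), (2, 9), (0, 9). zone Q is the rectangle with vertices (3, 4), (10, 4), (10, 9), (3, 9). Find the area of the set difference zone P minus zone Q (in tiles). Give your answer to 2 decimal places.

|zone P| = 8, |zone P∩zone Q| = 1.0083.
|zone P ∖ zone Q| = |zone P| − |zone P∩zone Q| = 8 − 1.0083 = 6.99.

6.99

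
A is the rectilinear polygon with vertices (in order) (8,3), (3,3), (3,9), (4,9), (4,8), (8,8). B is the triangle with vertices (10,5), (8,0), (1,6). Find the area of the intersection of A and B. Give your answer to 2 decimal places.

11.54

The intersection is the polygon with vertices (4.5,3), (3,4.286), (3,5.778), (8,5.222), (8,3).
By the shoelace formula its area is 11.54.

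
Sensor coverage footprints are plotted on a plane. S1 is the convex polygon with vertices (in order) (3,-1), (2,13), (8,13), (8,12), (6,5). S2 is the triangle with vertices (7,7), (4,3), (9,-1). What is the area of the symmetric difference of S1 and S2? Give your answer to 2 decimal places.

60.89

|S1| = 49, |S2| = 16, |S1∩S2| = 2.0549.
|S1 △ S2| = |S1| + |S2| − 2·|S1∩S2| = 49 + 16 − 4.1099 = 60.89.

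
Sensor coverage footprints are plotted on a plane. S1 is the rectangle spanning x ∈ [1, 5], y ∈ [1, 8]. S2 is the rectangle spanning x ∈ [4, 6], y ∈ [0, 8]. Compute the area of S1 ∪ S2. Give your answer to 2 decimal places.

37.00

By inclusion–exclusion:
Individual areas: |S1| = 28, |S2| = 16.
|S1∩S2|: x∈[4,5], y∈[1,8] → 1·7 = 7.
|S1 ∪ S2| = 44 − 7 = 37.00.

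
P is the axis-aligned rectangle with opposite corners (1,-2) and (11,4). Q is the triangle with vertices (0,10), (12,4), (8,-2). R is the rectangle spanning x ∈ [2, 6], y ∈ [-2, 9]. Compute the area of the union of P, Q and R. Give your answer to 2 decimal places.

By inclusion–exclusion:
Individual areas: |P| = 60, |Q| = 48, |R| = 44.
|P∩Q| = 23.25.
|P∩R|: x∈[2,6], y∈[-2,4] → 4·6 = 24.
|Q∩R| = 16.
|P∩Q∩R| = 3.
|P ∪ Q ∪ R| = 152 − 63.25 + 3 = 91.75.

91.75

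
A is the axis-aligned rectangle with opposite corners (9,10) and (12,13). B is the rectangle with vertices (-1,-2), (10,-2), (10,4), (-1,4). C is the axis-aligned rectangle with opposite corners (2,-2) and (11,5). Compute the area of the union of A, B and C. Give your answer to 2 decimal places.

90.00

By inclusion–exclusion:
Individual areas: |A| = 9, |B| = 66, |C| = 63.
|A∩B| = 0 (no overlap).
|A∩C| = 0 (no overlap).
|B∩C|: x∈[2,10], y∈[-2,4] → 8·6 = 48.
|A∩B∩C| = 0.
|A ∪ B ∪ C| = 138 − 48 + 0 = 90.00.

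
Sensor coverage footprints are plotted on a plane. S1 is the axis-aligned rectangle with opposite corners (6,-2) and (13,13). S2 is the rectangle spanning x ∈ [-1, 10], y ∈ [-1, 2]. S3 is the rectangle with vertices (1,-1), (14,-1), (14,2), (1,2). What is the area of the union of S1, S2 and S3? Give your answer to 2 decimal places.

129.00

By inclusion–exclusion:
Individual areas: |S1| = 105, |S2| = 33, |S3| = 39.
|S1∩S2|: x∈[6,10], y∈[-1,2] → 4·3 = 12.
|S1∩S3|: x∈[6,13], y∈[-1,2] → 7·3 = 21.
|S2∩S3|: x∈[1,10], y∈[-1,2] → 9·3 = 27.
|S1∩S2∩S3| = 12.
|S1 ∪ S2 ∪ S3| = 177 − 60 + 12 = 129.00.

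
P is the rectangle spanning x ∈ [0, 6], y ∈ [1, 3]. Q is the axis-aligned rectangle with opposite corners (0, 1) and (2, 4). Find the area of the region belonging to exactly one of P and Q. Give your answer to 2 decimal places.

10.00

|P∩Q|: x∈[0,2], y∈[1,3] → 2·2 = 4.
|P △ Q| = |P| + |Q| − 2·|P∩Q| = 12 + 6 − 8 = 10.00.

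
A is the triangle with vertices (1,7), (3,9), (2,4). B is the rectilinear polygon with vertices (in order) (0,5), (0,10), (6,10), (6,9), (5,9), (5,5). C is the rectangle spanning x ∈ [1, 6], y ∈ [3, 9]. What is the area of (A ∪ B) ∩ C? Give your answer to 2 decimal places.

16.27

|A ∪ B| = 26.2667.
|(A ∪ B) ∩ C| = 16.27.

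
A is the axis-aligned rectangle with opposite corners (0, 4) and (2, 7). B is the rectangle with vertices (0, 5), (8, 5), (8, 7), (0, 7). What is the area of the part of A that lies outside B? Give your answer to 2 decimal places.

2.00

|A∩B|: x∈[0,2], y∈[5,7] → 2·2 = 4.
|A| = 6.
|A ∖ B| = |A| − |A∩B| = 6 − 4 = 2.00.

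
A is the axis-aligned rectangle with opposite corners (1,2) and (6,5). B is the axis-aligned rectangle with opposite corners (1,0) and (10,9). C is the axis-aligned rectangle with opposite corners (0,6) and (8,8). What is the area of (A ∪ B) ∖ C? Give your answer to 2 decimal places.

|A ∪ B| = 81.
|(A ∪ B) ∩ C| = 14.
|(A ∪ B) ∖ C| = 81 − 14 = 67.00.

67.00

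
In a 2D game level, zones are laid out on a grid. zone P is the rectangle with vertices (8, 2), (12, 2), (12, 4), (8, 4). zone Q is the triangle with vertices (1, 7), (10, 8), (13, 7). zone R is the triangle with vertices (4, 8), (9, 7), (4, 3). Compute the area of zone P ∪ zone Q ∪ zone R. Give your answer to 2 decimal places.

24.71

By inclusion–exclusion:
Individual areas: |zone P| = 8, |zone Q| = 6, |zone R| = 12.5.
|zone P∩zone Q| = 0.
|zone P∩zone R| = 0.
|zone Q∩zone R| = 1.7857.
|zone P∩zone Q∩zone R| = 0.
|zone P ∪ zone Q ∪ zone R| = 26.5 − 1.7857 + 0 = 24.71.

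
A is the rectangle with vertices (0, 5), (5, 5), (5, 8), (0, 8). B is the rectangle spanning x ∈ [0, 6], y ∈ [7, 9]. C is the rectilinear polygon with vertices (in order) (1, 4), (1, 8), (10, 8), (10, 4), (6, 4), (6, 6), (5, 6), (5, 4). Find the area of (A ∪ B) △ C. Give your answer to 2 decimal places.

|A ∪ B| = 22.
|(A ∪ B) ∩ C| = 13.
|(A ∪ B) △ C| = 22 + 34 − 26 = 30.00.

30.00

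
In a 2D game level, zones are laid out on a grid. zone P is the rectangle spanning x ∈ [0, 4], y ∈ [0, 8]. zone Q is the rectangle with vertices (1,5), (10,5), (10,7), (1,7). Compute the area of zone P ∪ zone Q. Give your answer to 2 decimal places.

44.00

By inclusion–exclusion:
Individual areas: |zone P| = 32, |zone Q| = 18.
|zone P∩zone Q|: x∈[1,4], y∈[5,7] → 3·2 = 6.
|zone P ∪ zone Q| = 50 − 6 = 44.00.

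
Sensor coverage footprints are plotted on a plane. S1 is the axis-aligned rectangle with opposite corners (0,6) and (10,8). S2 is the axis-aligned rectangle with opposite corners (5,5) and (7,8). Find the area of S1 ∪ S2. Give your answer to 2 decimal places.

22.00

By inclusion–exclusion:
Individual areas: |S1| = 20, |S2| = 6.
|S1∩S2|: x∈[5,7], y∈[6,8] → 2·2 = 4.
|S1 ∪ S2| = 26 − 4 = 22.00.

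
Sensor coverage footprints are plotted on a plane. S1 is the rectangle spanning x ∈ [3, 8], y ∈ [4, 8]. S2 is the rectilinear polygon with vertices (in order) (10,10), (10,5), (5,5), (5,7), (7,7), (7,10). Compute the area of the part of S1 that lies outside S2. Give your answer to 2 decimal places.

|S1| = 20, |S1∩S2| = 7.
|S1 ∖ S2| = |S1| − |S1∩S2| = 20 − 7 = 13.00.

13.00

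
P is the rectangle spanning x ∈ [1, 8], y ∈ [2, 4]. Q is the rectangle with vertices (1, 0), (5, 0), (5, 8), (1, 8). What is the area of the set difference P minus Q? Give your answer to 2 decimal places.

|P∩Q|: x∈[1,5], y∈[2,4] → 4·2 = 8.
|P| = 14.
|P ∖ Q| = |P| − |P∩Q| = 14 − 8 = 6.00.

6.00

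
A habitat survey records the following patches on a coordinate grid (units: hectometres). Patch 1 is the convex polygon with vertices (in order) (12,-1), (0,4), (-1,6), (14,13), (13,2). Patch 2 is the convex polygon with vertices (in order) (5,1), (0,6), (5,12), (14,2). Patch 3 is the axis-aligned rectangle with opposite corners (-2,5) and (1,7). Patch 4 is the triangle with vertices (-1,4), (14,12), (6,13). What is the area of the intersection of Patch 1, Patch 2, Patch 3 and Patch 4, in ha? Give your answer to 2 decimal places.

0.54

The intersection is the polygon with vertices (1,5.067), (0.957,5.043), (0.312,5.688), (1,6.571).
By the shoelace formula its area is 0.54.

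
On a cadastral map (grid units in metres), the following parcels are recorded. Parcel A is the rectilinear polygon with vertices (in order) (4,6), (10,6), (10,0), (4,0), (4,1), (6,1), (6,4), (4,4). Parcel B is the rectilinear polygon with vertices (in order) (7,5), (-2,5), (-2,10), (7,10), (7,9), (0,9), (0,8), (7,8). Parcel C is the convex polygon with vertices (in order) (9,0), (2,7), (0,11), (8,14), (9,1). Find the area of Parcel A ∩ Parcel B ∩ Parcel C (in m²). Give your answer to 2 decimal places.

3.00

The intersection is the polygon with vertices (7,5), (4,5), (4,6), (7,6).
By the shoelace formula its area is 3.00.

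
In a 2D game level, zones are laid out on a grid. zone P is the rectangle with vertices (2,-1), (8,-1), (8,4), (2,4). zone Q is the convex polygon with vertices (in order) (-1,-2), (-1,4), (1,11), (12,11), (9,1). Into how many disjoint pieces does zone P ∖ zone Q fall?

1

zone P ∖ zone Q is a single connected region.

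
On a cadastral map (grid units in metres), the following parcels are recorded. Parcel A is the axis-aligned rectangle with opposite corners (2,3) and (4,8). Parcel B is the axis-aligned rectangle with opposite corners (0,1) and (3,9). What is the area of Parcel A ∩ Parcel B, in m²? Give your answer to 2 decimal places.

5.00

|Parcel A∩Parcel B|: x∈[2,3], y∈[3,8] → 1·5 = 5.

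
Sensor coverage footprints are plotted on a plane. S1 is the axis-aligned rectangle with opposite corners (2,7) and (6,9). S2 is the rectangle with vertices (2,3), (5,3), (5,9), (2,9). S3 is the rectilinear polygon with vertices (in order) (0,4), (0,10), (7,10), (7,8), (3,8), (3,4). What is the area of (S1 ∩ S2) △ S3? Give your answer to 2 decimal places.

|S1 ∩ S2| = 6.
|(S1 ∩ S2) ∩ S3| = 4.
|(S1 ∩ S2) △ S3| = 6 + 26 − 8 = 24.00.

24.00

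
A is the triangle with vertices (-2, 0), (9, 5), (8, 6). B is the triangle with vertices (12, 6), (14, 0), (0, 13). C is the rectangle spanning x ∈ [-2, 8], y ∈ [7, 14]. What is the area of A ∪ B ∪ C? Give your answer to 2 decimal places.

96.64

By inclusion–exclusion:
Individual areas: |A| = 8, |B| = 29, |C| = 70.
|A∩B| = 0.4068.
|A∩C| = 0.
|B∩C| = 9.9487.
|A∩B∩C| = 0.
|A ∪ B ∪ C| = 107 − 10.3555 + 0 = 96.64.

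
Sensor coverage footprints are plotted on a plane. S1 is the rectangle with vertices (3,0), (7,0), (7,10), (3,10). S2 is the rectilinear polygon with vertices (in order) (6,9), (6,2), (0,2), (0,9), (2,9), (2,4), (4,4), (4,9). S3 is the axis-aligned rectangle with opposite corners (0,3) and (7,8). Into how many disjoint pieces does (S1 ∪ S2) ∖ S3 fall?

3

(S1 ∪ S2) ∖ S3 splits into 3 disjoint pieces (area 8, area 15, area 2).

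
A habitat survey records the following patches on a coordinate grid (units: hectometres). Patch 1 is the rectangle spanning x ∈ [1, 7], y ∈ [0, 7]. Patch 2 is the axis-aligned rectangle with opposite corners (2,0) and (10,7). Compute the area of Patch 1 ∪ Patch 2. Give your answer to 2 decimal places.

By inclusion–exclusion:
Individual areas: |Patch 1| = 42, |Patch 2| = 56.
|Patch 1∩Patch 2|: x∈[2,7], y∈[0,7] → 5·7 = 35.
|Patch 1 ∪ Patch 2| = 98 − 35 = 63.00.

63.00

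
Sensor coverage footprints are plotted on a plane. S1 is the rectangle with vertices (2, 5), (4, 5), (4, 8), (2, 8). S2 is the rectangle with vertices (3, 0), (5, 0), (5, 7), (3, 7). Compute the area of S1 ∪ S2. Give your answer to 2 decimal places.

18.00

By inclusion–exclusion:
Individual areas: |S1| = 6, |S2| = 14.
|S1∩S2|: x∈[3,4], y∈[5,7] → 1·2 = 2.
|S1 ∪ S2| = 20 − 2 = 18.00.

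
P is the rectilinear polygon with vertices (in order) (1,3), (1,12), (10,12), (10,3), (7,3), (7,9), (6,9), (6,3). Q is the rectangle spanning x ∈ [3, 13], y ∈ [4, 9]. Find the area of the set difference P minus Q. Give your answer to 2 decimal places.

|P| = 75, |P∩Q| = 30.
|P ∖ Q| = |P| − |P∩Q| = 75 − 30 = 45.00.

45.00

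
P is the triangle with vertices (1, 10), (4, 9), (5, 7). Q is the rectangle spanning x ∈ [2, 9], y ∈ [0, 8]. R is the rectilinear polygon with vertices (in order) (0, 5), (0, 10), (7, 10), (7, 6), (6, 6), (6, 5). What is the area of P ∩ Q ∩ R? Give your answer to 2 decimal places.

The intersection is the polygon with vertices (3.667,8), (4.5,8), (5,7).
By the shoelace formula its area is 0.42.

0.42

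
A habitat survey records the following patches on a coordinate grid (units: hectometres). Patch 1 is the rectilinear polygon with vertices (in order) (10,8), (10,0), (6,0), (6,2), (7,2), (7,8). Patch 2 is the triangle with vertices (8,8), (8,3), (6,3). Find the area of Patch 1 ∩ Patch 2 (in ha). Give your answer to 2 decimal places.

3.75

The intersection is the polygon with vertices (7,5.5), (8,8), (8,3), (7,3).
By the shoelace formula its area is 3.75.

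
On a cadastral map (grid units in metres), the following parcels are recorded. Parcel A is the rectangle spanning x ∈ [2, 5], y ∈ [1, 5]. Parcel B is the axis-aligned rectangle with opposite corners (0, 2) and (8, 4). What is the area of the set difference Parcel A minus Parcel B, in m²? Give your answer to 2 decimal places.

|Parcel A∩Parcel B|: x∈[2,5], y∈[2,4] → 3·2 = 6.
|Parcel A| = 12.
|Parcel A ∖ Parcel B| = |Parcel A| − |Parcel A∩Parcel B| = 12 − 6 = 6.00.

6.00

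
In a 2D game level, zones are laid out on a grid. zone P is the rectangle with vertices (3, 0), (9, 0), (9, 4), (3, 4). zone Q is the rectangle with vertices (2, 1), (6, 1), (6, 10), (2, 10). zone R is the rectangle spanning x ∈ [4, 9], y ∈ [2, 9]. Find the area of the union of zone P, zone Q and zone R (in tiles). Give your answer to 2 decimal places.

By inclusion–exclusion:
Individual areas: |zone P| = 24, |zone Q| = 36, |zone R| = 35.
|zone P∩zone Q|: x∈[3,6], y∈[1,4] → 3·3 = 9.
|zone P∩zone R|: x∈[4,9], y∈[2,4] → 5·2 = 10.
|zone Q∩zone R|: x∈[4,6], y∈[2,9] → 2·7 = 14.
|zone P∩zone Q∩zone R| = 4.
|zone P ∪ zone Q ∪ zone R| = 95 − 33 + 4 = 66.00.

66.00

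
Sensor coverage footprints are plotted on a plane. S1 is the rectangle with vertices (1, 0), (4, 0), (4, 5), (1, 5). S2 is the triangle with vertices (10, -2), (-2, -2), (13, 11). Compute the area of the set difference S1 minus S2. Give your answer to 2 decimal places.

|S1| = 15, |S1∩S2| = 5.7.
|S1 ∖ S2| = |S1| − |S1∩S2| = 15 − 5.7 = 9.30.

9.30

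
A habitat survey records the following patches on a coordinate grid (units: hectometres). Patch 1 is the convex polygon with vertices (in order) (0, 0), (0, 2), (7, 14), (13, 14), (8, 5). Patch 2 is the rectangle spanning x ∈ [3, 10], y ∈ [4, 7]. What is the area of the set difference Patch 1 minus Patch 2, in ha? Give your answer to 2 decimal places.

|Patch 1| = 72.5, |Patch 1∩Patch 2| = 15.3111.
|Patch 1 ∖ Patch 2| = |Patch 1| − |Patch 1∩Patch 2| = 72.5 − 15.3111 = 57.19.

57.19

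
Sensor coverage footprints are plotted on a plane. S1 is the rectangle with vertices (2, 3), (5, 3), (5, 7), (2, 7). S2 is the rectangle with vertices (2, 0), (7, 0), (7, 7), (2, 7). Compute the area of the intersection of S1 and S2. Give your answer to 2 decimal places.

12.00

|S1∩S2|: x∈[2,5], y∈[3,7] → 3·4 = 12.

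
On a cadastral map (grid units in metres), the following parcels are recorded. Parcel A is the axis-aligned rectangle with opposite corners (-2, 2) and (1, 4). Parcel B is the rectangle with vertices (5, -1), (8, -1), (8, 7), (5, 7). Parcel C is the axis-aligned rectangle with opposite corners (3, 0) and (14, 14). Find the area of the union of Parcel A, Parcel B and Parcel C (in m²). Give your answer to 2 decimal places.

163.00

By inclusion–exclusion:
Individual areas: |Parcel A| = 6, |Parcel B| = 24, |Parcel C| = 154.
|Parcel A∩Parcel B| = 0 (no overlap).
|Parcel A∩Parcel C| = 0 (no overlap).
|Parcel B∩Parcel C|: x∈[5,8], y∈[0,7] → 3·7 = 21.
|Parcel A∩Parcel B∩Parcel C| = 0.
|Parcel A ∪ Parcel B ∪ Parcel C| = 184 − 21 + 0 = 163.00.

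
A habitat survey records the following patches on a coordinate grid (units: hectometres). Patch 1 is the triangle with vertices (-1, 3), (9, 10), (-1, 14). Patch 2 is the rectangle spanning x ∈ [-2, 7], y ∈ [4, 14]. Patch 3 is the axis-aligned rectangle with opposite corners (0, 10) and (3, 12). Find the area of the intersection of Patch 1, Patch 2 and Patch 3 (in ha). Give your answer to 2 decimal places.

6.00

The intersection is the polygon with vertices (0,10), (0,12), (3,12), (3,10).
By the shoelace formula its area is 6.00.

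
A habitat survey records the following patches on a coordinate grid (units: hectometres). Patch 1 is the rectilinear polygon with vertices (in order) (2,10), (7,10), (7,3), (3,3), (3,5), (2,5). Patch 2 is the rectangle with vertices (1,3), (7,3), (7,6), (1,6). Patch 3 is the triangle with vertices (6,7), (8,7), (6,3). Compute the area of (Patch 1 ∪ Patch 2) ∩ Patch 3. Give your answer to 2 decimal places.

3.00

The region (Patch 1 ∪ Patch 2) ∩ Patch 3 is the polygon with vertices (7,6), (7,5), (6,3), (6,7), (7,7).
By the shoelace formula its area is 3.00.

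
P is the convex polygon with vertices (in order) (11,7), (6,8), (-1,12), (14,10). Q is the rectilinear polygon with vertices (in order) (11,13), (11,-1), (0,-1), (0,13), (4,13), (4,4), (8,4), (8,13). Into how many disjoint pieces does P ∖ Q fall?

P ∖ Q splits into 3 disjoint pieces (area 11.5238, area 0.219, area 5.1).

3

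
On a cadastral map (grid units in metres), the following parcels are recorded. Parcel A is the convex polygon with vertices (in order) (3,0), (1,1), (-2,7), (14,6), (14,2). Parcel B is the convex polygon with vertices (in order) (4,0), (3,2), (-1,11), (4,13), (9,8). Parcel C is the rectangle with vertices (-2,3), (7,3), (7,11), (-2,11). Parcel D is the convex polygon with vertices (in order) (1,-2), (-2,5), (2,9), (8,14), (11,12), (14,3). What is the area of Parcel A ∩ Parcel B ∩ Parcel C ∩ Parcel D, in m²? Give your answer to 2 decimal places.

18.04

The intersection is the polygon with vertices (2.556,3), (0.857,6.821), (7,6.438), (7,4.8), (5.875,3).
By the shoelace formula its area is 18.04.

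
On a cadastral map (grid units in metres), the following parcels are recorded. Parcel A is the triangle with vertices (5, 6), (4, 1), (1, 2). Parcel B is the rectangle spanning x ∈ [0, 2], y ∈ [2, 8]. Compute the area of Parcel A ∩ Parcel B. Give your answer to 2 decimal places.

0.50

The intersection is the polygon with vertices (2,3), (2,2), (1,2).
By the shoelace formula its area is 0.50.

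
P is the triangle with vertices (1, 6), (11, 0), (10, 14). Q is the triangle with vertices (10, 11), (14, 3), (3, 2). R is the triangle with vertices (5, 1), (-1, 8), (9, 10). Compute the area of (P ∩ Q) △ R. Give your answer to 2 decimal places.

|P ∩ Q| = 29.8849.
|(P ∩ Q) ∩ R| = 5.678.
|(P ∩ Q) △ R| = 29.8849 + 41 − 11.356 = 59.53.

59.53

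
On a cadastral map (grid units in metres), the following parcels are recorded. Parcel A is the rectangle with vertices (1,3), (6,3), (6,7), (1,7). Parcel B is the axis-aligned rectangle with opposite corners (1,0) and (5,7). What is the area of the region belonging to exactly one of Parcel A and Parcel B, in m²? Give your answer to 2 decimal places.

|Parcel A∩Parcel B|: x∈[1,5], y∈[3,7] → 4·4 = 16.
|Parcel A △ Parcel B| = |Parcel A| + |Parcel B| − 2·|Parcel A∩Parcel B| = 20 + 28 − 32 = 16.00.

16.00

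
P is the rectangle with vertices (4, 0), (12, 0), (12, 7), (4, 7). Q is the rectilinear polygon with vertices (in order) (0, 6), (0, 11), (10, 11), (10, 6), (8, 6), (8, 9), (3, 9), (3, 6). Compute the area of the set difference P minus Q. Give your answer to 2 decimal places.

54.00

|P| = 56, |P∩Q| = 2.
|P ∖ Q| = |P| − |P∩Q| = 56 − 2 = 54.00.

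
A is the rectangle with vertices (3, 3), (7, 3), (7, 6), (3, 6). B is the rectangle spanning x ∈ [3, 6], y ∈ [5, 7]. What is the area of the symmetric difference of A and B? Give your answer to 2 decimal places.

|A∩B|: x∈[3,6], y∈[5,6] → 3·1 = 3.
|A △ B| = |A| + |B| − 2·|A∩B| = 12 + 6 − 6 = 12.00.

12.00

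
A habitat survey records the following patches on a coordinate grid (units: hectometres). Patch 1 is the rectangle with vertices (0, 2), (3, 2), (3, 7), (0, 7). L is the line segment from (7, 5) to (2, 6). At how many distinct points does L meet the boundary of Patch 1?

The segment meets the boundary at (3,5.8).

1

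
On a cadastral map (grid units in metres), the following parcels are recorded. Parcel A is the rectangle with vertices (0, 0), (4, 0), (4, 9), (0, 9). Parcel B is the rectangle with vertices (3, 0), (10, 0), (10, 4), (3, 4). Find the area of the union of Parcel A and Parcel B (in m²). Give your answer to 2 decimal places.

60.00

By inclusion–exclusion:
Individual areas: |Parcel A| = 36, |Parcel B| = 28.
|Parcel A∩Parcel B|: x∈[3,4], y∈[0,4] → 1·4 = 4.
|Parcel A ∪ Parcel B| = 64 − 4 = 60.00.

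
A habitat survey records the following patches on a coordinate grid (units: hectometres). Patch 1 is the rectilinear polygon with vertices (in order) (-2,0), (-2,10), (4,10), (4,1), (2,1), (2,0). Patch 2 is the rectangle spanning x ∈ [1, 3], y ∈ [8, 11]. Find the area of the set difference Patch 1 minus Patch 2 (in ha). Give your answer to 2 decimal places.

54.00

|Patch 1| = 58, |Patch 1∩Patch 2| = 4.
|Patch 1 ∖ Patch 2| = |Patch 1| − |Patch 1∩Patch 2| = 58 − 4 = 54.00.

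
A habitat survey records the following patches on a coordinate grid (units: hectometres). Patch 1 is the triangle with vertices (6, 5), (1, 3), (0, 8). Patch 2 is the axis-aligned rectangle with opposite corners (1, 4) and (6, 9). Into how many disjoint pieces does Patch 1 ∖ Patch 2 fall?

Patch 1 ∖ Patch 2 is a single connected region.

1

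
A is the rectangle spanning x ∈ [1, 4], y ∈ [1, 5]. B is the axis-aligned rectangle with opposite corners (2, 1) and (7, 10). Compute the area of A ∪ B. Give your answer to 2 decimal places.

By inclusion–exclusion:
Individual areas: |A| = 12, |B| = 45.
|A∩B|: x∈[2,4], y∈[1,5] → 2·4 = 8.
|A ∪ B| = 57 − 8 = 49.00.

49.00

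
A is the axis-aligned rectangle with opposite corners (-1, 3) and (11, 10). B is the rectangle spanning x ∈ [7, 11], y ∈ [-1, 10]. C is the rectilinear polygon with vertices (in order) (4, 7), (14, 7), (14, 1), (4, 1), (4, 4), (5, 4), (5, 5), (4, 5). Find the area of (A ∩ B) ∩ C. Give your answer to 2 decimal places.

The region (A ∩ B) ∩ C is the polygon with vertices (7,3), (7,7), (11,7), (11,3).
By the shoelace formula its area is 16.00.

16.00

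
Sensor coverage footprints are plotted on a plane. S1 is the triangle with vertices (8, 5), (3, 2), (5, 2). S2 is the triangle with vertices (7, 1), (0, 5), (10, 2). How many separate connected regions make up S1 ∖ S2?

2

S1 ∖ S2 splits into 2 disjoint pieces (area 0.9846, area 0.7295).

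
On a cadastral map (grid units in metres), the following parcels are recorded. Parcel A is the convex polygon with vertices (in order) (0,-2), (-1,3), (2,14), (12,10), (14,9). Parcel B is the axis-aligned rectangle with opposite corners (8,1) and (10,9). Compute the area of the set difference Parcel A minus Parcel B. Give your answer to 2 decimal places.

107.14

|Parcel A| = 115, |Parcel A∩Parcel B| = 7.8571.
|Parcel A ∖ Parcel B| = |Parcel A| − |Parcel A∩Parcel B| = 115 − 7.8571 = 107.14.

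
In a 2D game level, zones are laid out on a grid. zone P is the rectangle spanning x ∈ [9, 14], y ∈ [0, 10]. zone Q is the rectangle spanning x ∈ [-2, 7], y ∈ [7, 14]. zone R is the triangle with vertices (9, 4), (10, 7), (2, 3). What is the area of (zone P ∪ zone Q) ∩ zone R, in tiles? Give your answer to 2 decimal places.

The region (zone P ∪ zone Q) ∩ zone R is the polygon with vertices (9,6.5), (10,7), (9,4).
By the shoelace formula its area is 1.25.

1.25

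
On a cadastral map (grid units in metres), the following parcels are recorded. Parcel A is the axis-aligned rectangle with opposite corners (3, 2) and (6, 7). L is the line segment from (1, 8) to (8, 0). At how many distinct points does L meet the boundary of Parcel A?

2

The segment meets the boundary at (6,2.286), (3,5.714).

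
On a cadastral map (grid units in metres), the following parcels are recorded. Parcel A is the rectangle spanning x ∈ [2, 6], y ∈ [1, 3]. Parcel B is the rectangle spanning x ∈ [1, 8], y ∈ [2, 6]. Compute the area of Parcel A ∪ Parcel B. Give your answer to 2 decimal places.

32.00

By inclusion–exclusion:
Individual areas: |Parcel A| = 8, |Parcel B| = 28.
|Parcel A∩Parcel B|: x∈[2,6], y∈[2,3] → 4·1 = 4.
|Parcel A ∪ Parcel B| = 36 − 4 = 32.00.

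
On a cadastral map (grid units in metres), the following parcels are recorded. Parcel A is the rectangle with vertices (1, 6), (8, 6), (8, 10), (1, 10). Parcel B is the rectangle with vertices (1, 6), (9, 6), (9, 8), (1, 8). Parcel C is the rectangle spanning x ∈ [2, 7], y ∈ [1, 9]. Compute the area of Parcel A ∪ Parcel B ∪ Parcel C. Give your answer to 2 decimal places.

55.00

By inclusion–exclusion:
Individual areas: |Parcel A| = 28, |Parcel B| = 16, |Parcel C| = 40.
|Parcel A∩Parcel B|: x∈[1,8], y∈[6,8] → 7·2 = 14.
|Parcel A∩Parcel C|: x∈[2,7], y∈[6,9] → 5·3 = 15.
|Parcel B∩Parcel C|: x∈[2,7], y∈[6,8] → 5·2 = 10.
|Parcel A∩Parcel B∩Parcel C| = 10.
|Parcel A ∪ Parcel B ∪ Parcel C| = 84 − 39 + 10 = 55.00.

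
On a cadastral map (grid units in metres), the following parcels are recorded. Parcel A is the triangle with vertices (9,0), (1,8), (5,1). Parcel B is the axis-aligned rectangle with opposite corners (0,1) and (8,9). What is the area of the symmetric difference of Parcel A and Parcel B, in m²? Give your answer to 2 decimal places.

55.00

|Parcel A| = 12, |Parcel B| = 64, |Parcel A∩Parcel B| = 10.5.
|Parcel A △ Parcel B| = |Parcel A| + |Parcel B| − 2·|Parcel A∩Parcel B| = 12 + 64 − 21 = 55.00.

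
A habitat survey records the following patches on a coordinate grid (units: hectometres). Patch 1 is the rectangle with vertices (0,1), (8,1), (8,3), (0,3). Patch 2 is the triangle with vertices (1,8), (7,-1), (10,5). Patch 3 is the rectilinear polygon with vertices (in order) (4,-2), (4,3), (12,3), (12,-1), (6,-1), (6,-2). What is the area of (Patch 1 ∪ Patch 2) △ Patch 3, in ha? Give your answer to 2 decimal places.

|Patch 1 ∪ Patch 2| = 41.5.
|(Patch 1 ∪ Patch 2) ∩ Patch 3| = 11.3333.
|(Patch 1 ∪ Patch 2) △ Patch 3| = 41.5 + 34 − 22.6667 = 52.83.

52.83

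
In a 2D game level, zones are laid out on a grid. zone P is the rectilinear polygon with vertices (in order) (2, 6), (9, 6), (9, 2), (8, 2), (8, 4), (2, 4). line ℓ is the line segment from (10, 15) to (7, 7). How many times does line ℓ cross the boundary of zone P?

The segment lies entirely outside zone P and never meets its boundary.

0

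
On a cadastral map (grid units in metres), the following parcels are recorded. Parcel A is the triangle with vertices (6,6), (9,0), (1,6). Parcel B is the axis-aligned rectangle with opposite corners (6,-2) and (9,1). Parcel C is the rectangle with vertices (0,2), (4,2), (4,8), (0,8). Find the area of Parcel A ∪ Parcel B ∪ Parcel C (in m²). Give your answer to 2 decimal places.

44.21

By inclusion–exclusion:
Individual areas: |Parcel A| = 15, |Parcel B| = 9, |Parcel C| = 24.
|Parcel A∩Parcel B| = 0.4167.
|Parcel A∩Parcel C| = 3.375.
|Parcel B∩Parcel C| = 0 (no overlap).
|Parcel A∩Parcel B∩Parcel C| = 0.
|Parcel A ∪ Parcel B ∪ Parcel C| = 48 − 3.7917 + 0 = 44.21.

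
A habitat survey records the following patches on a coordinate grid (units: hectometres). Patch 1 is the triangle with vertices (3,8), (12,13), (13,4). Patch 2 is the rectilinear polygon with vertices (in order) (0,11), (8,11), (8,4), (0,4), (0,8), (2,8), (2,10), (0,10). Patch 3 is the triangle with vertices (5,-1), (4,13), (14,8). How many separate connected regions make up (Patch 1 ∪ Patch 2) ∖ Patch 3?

(Patch 1 ∪ Patch 2) ∖ Patch 3 splits into 3 disjoint pieces (area 8.5201, area 2.7643, area 26.75).

3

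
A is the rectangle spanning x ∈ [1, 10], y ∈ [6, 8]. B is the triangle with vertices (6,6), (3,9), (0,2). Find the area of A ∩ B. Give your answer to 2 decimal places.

5.71

The intersection is the polygon with vertices (4,8), (6,6), (1.714,6), (2.571,8).
By the shoelace formula its area is 5.71.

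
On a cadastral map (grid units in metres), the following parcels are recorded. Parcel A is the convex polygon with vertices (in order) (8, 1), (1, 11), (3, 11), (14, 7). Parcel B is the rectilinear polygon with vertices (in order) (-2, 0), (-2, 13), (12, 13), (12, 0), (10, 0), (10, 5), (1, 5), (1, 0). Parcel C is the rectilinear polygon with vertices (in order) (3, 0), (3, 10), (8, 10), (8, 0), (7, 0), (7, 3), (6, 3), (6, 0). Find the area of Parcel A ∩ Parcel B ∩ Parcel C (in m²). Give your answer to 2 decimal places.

The intersection is the polygon with vertices (8,9.182), (8,5), (5.2,5), (3,8.143), (3,10), (5.75,10).
By the shoelace formula its area is 20.62.

20.62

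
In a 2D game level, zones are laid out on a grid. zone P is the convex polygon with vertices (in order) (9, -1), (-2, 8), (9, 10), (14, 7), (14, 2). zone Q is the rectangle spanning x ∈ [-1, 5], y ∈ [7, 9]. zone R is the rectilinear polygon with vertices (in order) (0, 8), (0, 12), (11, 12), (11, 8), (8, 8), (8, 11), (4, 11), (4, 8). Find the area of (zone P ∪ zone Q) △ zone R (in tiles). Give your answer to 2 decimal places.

116.90

|zone P ∪ zone Q| = 102.3611.
|(zone P ∪ zone Q) ∩ zone R| = 8.7318.
|(zone P ∪ zone Q) △ zone R| = 102.3611 + 32 − 17.4636 = 116.90.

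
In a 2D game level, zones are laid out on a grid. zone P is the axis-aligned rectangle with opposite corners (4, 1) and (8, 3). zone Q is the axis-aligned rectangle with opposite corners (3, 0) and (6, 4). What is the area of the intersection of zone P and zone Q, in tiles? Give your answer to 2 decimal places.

|zone P∩zone Q|: x∈[4,6], y∈[1,3] → 2·2 = 4.

4.00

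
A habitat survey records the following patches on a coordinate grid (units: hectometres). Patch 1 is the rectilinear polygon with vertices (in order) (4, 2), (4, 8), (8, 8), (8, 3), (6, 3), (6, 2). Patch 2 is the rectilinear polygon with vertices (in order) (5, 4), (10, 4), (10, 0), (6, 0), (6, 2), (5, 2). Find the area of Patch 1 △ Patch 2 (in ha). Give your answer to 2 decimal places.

32.00

|Patch 1| = 22, |Patch 2| = 18, |Patch 1∩Patch 2| = 4.
|Patch 1 △ Patch 2| = |Patch 1| + |Patch 2| − 2·|Patch 1∩Patch 2| = 22 + 18 − 8 = 32.00.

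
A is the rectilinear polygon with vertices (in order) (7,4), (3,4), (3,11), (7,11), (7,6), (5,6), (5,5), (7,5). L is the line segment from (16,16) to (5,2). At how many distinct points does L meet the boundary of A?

2

The segment meets the boundary at (6.571,4), (7,4.545).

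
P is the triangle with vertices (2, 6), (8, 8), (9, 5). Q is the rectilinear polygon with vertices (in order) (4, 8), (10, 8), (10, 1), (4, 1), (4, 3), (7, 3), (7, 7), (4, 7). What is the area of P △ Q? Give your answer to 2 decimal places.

30.57

|P| = 10, |Q| = 30, |P∩Q| = 4.7143.
|P △ Q| = |P| + |Q| − 2·|P∩Q| = 10 + 30 − 9.4286 = 30.57.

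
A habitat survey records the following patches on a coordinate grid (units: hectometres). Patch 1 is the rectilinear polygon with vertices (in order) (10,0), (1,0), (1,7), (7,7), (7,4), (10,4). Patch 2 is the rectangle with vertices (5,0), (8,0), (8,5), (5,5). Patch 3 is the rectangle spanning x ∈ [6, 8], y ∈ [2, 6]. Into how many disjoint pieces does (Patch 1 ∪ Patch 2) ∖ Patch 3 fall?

(Patch 1 ∪ Patch 2) ∖ Patch 3 is a single connected region.

1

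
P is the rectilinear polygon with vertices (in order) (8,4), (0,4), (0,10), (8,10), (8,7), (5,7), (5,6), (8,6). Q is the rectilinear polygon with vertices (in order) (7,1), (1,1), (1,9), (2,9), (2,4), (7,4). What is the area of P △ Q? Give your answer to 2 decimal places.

|P| = 45, |Q| = 23, |P∩Q| = 5.
|P △ Q| = |P| + |Q| − 2·|P∩Q| = 45 + 23 − 10 = 58.00.

58.00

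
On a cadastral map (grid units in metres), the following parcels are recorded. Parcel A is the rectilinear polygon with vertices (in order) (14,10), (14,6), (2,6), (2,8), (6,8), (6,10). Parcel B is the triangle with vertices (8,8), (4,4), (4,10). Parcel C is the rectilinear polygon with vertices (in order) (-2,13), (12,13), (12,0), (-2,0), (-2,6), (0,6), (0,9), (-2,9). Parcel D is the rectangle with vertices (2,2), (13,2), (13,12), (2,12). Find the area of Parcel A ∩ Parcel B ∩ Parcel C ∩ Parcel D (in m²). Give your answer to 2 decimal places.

7.00

The intersection is the polygon with vertices (6,8), (6,9), (8,8), (6,6), (4,6), (4,8).
By the shoelace formula its area is 7.00.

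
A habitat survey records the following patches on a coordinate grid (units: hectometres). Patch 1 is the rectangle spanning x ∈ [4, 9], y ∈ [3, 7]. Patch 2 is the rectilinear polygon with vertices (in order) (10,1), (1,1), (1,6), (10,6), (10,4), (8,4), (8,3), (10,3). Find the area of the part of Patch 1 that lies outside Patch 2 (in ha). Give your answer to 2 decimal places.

6.00

|Patch 1| = 20, |Patch 1∩Patch 2| = 14.
|Patch 1 ∖ Patch 2| = |Patch 1| − |Patch 1∩Patch 2| = 20 − 14 = 6.00.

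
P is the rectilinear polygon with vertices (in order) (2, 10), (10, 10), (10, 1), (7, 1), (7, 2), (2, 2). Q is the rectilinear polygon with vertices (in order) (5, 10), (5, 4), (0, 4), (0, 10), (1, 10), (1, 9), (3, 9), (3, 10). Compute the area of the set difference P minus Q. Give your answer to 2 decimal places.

|P| = 67, |P∩Q| = 17.
|P ∖ Q| = |P| − |P∩Q| = 67 − 17 = 50.00.

50.00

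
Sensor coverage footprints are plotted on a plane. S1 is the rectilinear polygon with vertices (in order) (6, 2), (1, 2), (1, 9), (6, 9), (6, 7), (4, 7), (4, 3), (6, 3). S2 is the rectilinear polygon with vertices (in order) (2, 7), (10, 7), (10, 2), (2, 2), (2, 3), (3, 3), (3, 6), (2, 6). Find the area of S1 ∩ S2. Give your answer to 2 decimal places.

9.00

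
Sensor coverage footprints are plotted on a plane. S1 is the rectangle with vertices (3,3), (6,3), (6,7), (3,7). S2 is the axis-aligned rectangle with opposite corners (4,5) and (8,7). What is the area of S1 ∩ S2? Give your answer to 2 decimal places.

|S1∩S2|: x∈[4,6], y∈[5,7] → 2·2 = 4.

4.00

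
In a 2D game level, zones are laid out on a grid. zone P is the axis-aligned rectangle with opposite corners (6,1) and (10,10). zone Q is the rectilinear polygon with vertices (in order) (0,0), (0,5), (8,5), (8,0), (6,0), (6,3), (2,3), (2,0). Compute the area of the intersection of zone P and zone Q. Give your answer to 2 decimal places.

8.00

The intersection is the polygon with vertices (6,5), (8,5), (8,1), (6,1), (6,3).
By the shoelace formula its area is 8.00.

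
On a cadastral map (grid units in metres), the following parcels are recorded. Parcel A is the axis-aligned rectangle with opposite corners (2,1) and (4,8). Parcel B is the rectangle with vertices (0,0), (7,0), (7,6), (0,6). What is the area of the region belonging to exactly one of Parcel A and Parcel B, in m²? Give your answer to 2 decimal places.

|Parcel A∩Parcel B|: x∈[2,4], y∈[1,6] → 2·5 = 10.
|Parcel A △ Parcel B| = |Parcel A| + |Parcel B| − 2·|Parcel A∩Parcel B| = 14 + 42 − 20 = 36.00.

36.00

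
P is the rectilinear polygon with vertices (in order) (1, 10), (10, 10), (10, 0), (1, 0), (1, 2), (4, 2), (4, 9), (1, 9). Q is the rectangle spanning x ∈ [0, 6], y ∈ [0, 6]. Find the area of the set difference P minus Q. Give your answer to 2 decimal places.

51.00

|P| = 69, |P∩Q| = 18.
|P ∖ Q| = |P| − |P∩Q| = 69 − 18 = 51.00.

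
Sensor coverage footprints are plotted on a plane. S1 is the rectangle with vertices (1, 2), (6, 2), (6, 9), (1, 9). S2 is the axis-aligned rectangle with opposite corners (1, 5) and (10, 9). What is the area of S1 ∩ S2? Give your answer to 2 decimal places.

20.00

|S1∩S2|: x∈[1,6], y∈[5,9] → 5·4 = 20.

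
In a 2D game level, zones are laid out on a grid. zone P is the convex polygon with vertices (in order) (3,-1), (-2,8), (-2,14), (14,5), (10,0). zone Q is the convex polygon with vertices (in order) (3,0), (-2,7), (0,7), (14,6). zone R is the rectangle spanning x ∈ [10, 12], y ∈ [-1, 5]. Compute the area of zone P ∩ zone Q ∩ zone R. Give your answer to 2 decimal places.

The intersection is the polygon with vertices (10,3.818), (10,5), (12,5), (12,4.909).
By the shoelace formula its area is 1.27.

1.27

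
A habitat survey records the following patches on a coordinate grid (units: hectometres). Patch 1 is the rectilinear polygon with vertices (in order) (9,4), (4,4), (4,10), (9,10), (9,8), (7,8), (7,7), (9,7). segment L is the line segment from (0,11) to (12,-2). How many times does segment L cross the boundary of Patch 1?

2

The segment meets the boundary at (4,6.667), (6.462,4).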